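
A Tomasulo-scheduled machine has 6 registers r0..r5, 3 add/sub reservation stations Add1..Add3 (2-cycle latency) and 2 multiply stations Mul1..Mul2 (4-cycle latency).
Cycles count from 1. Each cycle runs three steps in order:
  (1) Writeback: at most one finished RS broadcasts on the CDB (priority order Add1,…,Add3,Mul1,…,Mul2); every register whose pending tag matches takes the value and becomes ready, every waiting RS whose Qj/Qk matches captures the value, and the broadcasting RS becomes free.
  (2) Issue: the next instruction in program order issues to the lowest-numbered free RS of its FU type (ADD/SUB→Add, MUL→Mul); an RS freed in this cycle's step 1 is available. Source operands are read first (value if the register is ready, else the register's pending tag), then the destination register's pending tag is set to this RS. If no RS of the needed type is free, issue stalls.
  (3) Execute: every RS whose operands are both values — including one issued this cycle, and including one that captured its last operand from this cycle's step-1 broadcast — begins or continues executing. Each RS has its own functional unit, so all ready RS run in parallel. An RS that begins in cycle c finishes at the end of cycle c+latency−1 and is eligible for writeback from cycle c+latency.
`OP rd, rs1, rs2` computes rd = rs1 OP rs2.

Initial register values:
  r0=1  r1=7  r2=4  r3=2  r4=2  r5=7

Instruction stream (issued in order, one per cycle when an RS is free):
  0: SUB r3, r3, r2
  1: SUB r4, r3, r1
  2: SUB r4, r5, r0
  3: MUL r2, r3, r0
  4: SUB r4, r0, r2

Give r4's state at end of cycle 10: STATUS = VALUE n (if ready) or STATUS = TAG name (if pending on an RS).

cycle 1: issue SUB r3<-Add1 // r0:1,r1:7,r2:4,r3:Add1,r4:2,r5:7
cycle 2: issue SUB r4<-Add2 // r0:1,r1:7,r2:4,r3:Add1,r4:Add2,r5:7
cycle 3: CDB Add1=-2; issue SUB r4<-Add1 // r0:1,r1:7,r2:4,r3:-2,r4:Add1,r5:7
cycle 4: issue MUL r2<-Mul1 // r0:1,r1:7,r2:Mul1,r3:-2,r4:Add1,r5:7
cycle 5: CDB Add1=6; issue SUB r4<-Add1 // r0:1,r1:7,r2:Mul1,r3:-2,r4:Add1,r5:7
cycle 6: CDB Add2=-9 // r0:1,r1:7,r2:Mul1,r3:-2,r4:Add1,r5:7
cycle 7: - // r0:1,r1:7,r2:Mul1,r3:-2,r4:Add1,r5:7
cycle 8: CDB Mul1=-2 // r0:1,r1:7,r2:-2,r3:-2,r4:Add1,r5:7
cycle 9: - // r0:1,r1:7,r2:-2,r3:-2,r4:Add1,r5:7
cycle 10: CDB Add1=3 // r0:1,r1:7,r2:-2,r3:-2,r4:3,r5:7

STATUS = VALUE 3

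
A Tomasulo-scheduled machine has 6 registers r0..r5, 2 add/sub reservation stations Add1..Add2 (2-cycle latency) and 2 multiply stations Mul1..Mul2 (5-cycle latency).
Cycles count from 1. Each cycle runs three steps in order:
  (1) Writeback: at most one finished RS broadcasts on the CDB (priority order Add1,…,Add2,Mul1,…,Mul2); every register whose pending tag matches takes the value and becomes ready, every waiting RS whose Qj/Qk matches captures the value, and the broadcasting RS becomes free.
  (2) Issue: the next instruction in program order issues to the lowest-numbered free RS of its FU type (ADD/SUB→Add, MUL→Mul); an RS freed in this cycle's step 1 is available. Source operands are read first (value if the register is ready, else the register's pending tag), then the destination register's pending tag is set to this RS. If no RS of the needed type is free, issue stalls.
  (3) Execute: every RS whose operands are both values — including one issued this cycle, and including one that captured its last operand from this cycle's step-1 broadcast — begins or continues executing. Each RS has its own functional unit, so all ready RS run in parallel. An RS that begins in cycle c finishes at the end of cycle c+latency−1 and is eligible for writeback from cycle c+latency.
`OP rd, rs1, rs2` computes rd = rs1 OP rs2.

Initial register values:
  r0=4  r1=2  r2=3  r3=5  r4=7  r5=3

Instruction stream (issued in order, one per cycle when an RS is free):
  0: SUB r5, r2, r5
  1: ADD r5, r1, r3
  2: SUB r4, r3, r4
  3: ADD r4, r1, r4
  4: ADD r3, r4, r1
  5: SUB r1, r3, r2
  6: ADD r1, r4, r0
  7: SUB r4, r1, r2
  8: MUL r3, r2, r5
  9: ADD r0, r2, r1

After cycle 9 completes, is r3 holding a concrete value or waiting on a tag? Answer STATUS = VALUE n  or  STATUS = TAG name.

cycle 1: issue SUB r5<-Add1 // r0:4,r1:2,r2:3,r3:5,r4:7,r5:Add1
cycle 2: issue ADD r5<-Add2 // r0:4,r1:2,r2:3,r3:5,r4:7,r5:Add2
cycle 3: CDB Add1=0; issue SUB r4<-Add1 // r0:4,r1:2,r2:3,r3:5,r4:Add1,r5:Add2
cycle 4: CDB Add2=7; issue ADD r4<-Add2 // r0:4,r1:2,r2:3,r3:5,r4:Add2,r5:7
cycle 5: CDB Add1=-2; issue ADD r3<-Add1 // r0:4,r1:2,r2:3,r3:Add1,r4:Add2,r5:7
cycle 6: stall // r0:4,r1:2,r2:3,r3:Add1,r4:Add2,r5:7
cycle 7: CDB Add2=0; issue SUB r1<-Add2 // r0:4,r1:Add2,r2:3,r3:Add1,r4:0,r5:7
cycle 8: stall // r0:4,r1:Add2,r2:3,r3:Add1,r4:0,r5:7
cycle 9: CDB Add1=2; issue ADD r1<-Add1 // r0:4,r1:Add1,r2:3,r3:2,r4:0,r5:7

STATUS = VALUE 2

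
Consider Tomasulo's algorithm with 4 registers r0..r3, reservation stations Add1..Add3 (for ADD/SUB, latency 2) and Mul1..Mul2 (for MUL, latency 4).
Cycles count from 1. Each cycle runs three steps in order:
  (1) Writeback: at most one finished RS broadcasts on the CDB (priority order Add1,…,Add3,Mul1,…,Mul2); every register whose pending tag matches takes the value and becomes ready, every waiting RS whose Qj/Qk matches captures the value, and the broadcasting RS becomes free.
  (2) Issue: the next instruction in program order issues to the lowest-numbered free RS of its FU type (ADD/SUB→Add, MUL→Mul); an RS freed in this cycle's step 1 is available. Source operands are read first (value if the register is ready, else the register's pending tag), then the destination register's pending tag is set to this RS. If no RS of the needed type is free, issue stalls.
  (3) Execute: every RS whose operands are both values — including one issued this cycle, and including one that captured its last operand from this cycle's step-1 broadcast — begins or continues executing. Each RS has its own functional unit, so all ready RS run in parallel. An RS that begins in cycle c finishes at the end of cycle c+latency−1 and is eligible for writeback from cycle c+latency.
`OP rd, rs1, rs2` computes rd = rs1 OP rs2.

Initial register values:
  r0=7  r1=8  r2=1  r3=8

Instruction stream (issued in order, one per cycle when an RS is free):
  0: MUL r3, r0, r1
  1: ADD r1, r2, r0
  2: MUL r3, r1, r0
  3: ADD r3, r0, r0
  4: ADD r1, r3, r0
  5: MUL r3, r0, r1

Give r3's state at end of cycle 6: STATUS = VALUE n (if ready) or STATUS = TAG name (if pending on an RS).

  c1: issue MUL r3<-Mul1  regs: r0:7,r1:8,r2:1,r3:Mul1
  c2: issue ADD r1<-Add1  regs: r0:7,r1:Add1,r2:1,r3:Mul1
  c3: issue MUL r3<-Mul2  regs: r0:7,r1:Add1,r2:1,r3:Mul2
  c4: CDB Add1=8; issue ADD r3<-Add1  regs: r0:7,r1:8,r2:1,r3:Add1
  c5: CDB Mul1=56; issue ADD r1<-Add2  regs: r0:7,r1:Add2,r2:1,r3:Add1
  c6: CDB Add1=14; issue MUL r3<-Mul1  regs: r0:7,r1:Add2,r2:1,r3:Mul1

STATUS = TAG Mul1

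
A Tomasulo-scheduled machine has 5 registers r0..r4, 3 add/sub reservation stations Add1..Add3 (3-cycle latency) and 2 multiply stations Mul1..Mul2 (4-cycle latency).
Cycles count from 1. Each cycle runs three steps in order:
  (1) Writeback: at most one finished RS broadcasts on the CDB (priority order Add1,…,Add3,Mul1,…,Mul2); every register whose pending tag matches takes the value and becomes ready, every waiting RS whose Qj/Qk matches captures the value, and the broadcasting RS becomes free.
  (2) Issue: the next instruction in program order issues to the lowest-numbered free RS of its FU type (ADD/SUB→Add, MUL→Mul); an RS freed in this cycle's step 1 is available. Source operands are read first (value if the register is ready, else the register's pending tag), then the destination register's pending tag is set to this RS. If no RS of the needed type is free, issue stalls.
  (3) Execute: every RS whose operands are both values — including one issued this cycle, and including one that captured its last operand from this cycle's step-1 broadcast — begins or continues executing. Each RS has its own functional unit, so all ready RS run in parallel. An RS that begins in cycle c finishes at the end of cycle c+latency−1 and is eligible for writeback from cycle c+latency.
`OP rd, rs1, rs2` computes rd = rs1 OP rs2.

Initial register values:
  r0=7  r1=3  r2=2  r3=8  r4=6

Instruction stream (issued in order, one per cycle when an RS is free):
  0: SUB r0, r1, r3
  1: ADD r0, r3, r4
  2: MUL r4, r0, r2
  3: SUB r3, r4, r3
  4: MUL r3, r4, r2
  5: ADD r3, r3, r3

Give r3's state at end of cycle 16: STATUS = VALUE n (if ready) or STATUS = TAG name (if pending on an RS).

STATUS = VALUE 112

cycle 1: issue SUB r0<-Add1 // r0:Add1,r1:3,r2:2,r3:8,r4:6
cycle 2: issue ADD r0<-Add2 // r0:Add2,r1:3,r2:2,r3:8,r4:6
cycle 3: issue MUL r4<-Mul1 // r0:Add2,r1:3,r2:2,r3:8,r4:Mul1
cycle 4: CDB Add1=-5; issue SUB r3<-Add1 // r0:Add2,r1:3,r2:2,r3:Add1,r4:Mul1
cycle 5: CDB Add2=14; issue MUL r3<-Mul2 // r0:14,r1:3,r2:2,r3:Mul2,r4:Mul1
cycle 6: issue ADD r3<-Add2 // r0:14,r1:3,r2:2,r3:Add2,r4:Mul1
cycle 7: - // r0:14,r1:3,r2:2,r3:Add2,r4:Mul1
cycle 8: - // r0:14,r1:3,r2:2,r3:Add2,r4:Mul1
cycle 9: CDB Mul1=28 // r0:14,r1:3,r2:2,r3:Add2,r4:28
cycle 10: - // r0:14,r1:3,r2:2,r3:Add2,r4:28
cycle 11: - // r0:14,r1:3,r2:2,r3:Add2,r4:28
cycle 12: CDB Add1=20 // r0:14,r1:3,r2:2,r3:Add2,r4:28
cycle 13: CDB Mul2=56 // r0:14,r1:3,r2:2,r3:Add2,r4:28
cycle 14: - // r0:14,r1:3,r2:2,r3:Add2,r4:28
cycle 15: - // r0:14,r1:3,r2:2,r3:Add2,r4:28
cycle 16: CDB Add2=112 // r0:14,r1:3,r2:2,r3:112,r4:28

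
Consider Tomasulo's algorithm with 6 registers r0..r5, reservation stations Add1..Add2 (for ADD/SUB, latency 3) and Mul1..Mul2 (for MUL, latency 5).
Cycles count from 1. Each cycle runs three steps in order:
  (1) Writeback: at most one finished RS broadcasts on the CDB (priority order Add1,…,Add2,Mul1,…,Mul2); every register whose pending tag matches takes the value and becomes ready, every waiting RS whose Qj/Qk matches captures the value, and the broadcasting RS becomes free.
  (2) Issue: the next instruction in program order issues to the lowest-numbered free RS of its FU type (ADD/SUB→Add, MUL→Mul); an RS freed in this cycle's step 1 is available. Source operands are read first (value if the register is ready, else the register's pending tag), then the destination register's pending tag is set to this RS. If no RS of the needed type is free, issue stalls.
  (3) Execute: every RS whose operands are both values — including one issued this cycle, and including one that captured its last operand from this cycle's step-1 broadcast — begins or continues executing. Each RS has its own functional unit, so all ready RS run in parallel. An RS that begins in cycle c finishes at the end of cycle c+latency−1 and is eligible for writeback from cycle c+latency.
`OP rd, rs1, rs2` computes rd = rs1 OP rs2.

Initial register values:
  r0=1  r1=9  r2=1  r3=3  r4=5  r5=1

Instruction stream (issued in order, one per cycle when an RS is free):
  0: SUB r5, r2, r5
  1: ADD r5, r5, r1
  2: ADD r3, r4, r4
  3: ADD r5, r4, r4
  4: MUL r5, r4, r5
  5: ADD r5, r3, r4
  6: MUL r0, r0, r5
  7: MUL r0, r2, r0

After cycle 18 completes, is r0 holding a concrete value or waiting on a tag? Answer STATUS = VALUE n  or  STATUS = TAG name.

STATUS = TAG Mul1

  c1: issue SUB r5<-Add1  regs: r0:1,r1:9,r2:1,r3:3,r4:5,r5:Add1
  c2: issue ADD r5<-Add2  regs: r0:1,r1:9,r2:1,r3:3,r4:5,r5:Add2
  c3: stall  regs: r0:1,r1:9,r2:1,r3:3,r4:5,r5:Add2
  c4: CDB Add1=0; issue ADD r3<-Add1  regs: r0:1,r1:9,r2:1,r3:Add1,r4:5,r5:Add2
  c5: stall  regs: r0:1,r1:9,r2:1,r3:Add1,r4:5,r5:Add2
  c6: stall  regs: r0:1,r1:9,r2:1,r3:Add1,r4:5,r5:Add2
  c7: CDB Add1=10; issue ADD r5<-Add1  regs: r0:1,r1:9,r2:1,r3:10,r4:5,r5:Add1
  c8: CDB Add2=9; issue MUL r5<-Mul1  regs: r0:1,r1:9,r2:1,r3:10,r4:5,r5:Mul1
  c9: issue ADD r5<-Add2  regs: r0:1,r1:9,r2:1,r3:10,r4:5,r5:Add2
  c10: CDB Add1=10; issue MUL r0<-Mul2  regs: r0:Mul2,r1:9,r2:1,r3:10,r4:5,r5:Add2
  c11: stall  regs: r0:Mul2,r1:9,r2:1,r3:10,r4:5,r5:Add2
  c12: CDB Add2=15; stall  regs: r0:Mul2,r1:9,r2:1,r3:10,r4:5,r5:15
  c13: stall  regs: r0:Mul2,r1:9,r2:1,r3:10,r4:5,r5:15
  c14: stall  regs: r0:Mul2,r1:9,r2:1,r3:10,r4:5,r5:15
  c15: CDB Mul1=50; issue MUL r0<-Mul1  regs: r0:Mul1,r1:9,r2:1,r3:10,r4:5,r5:15
  c16: -  regs: r0:Mul1,r1:9,r2:1,r3:10,r4:5,r5:15
  c17: CDB Mul2=15  regs: r0:Mul1,r1:9,r2:1,r3:10,r4:5,r5:15
  c18: -  regs: r0:Mul1,r1:9,r2:1,r3:10,r4:5,r5:15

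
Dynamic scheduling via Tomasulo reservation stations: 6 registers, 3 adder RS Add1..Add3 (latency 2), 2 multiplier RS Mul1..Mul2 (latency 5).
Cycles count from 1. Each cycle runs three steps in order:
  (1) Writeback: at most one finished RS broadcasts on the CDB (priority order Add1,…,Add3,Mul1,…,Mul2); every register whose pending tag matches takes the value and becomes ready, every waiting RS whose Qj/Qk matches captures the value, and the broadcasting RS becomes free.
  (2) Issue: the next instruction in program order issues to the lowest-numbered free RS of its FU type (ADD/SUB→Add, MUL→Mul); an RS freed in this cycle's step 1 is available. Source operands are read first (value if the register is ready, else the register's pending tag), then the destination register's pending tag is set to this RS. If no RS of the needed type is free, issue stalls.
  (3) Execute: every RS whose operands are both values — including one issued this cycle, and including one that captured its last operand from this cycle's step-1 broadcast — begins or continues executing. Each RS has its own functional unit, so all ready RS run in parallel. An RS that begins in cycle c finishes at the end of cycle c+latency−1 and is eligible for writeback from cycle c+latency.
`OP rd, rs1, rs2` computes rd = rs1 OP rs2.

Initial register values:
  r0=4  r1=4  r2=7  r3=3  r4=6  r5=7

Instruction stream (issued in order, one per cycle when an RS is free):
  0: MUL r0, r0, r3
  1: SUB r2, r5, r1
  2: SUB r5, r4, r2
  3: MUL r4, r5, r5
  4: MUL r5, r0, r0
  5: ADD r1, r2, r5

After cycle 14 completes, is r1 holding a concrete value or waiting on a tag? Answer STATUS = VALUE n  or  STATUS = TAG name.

STATUS = VALUE 147

cycle 1: issue MUL r0<-Mul1 // r0:Mul1,r1:4,r2:7,r3:3,r4:6,r5:7
cycle 2: issue SUB r2<-Add1 // r0:Mul1,r1:4,r2:Add1,r3:3,r4:6,r5:7
cycle 3: issue SUB r5<-Add2 // r0:Mul1,r1:4,r2:Add1,r3:3,r4:6,r5:Add2
cycle 4: CDB Add1=3; issue MUL r4<-Mul2 // r0:Mul1,r1:4,r2:3,r3:3,r4:Mul2,r5:Add2
cycle 5: stall // r0:Mul1,r1:4,r2:3,r3:3,r4:Mul2,r5:Add2
cycle 6: CDB Add2=3; stall // r0:Mul1,r1:4,r2:3,r3:3,r4:Mul2,r5:3
cycle 7: CDB Mul1=12; issue MUL r5<-Mul1 // r0:12,r1:4,r2:3,r3:3,r4:Mul2,r5:Mul1
cycle 8: issue ADD r1<-Add1 // r0:12,r1:Add1,r2:3,r3:3,r4:Mul2,r5:Mul1
cycle 9: - // r0:12,r1:Add1,r2:3,r3:3,r4:Mul2,r5:Mul1
cycle 10: - // r0:12,r1:Add1,r2:3,r3:3,r4:Mul2,r5:Mul1
cycle 11: CDB Mul2=9 // r0:12,r1:Add1,r2:3,r3:3,r4:9,r5:Mul1
cycle 12: CDB Mul1=144 // r0:12,r1:Add1,r2:3,r3:3,r4:9,r5:144
cycle 13: - // r0:12,r1:Add1,r2:3,r3:3,r4:9,r5:144
cycle 14: CDB Add1=147 // r0:12,r1:147,r2:3,r3:3,r4:9,r5:144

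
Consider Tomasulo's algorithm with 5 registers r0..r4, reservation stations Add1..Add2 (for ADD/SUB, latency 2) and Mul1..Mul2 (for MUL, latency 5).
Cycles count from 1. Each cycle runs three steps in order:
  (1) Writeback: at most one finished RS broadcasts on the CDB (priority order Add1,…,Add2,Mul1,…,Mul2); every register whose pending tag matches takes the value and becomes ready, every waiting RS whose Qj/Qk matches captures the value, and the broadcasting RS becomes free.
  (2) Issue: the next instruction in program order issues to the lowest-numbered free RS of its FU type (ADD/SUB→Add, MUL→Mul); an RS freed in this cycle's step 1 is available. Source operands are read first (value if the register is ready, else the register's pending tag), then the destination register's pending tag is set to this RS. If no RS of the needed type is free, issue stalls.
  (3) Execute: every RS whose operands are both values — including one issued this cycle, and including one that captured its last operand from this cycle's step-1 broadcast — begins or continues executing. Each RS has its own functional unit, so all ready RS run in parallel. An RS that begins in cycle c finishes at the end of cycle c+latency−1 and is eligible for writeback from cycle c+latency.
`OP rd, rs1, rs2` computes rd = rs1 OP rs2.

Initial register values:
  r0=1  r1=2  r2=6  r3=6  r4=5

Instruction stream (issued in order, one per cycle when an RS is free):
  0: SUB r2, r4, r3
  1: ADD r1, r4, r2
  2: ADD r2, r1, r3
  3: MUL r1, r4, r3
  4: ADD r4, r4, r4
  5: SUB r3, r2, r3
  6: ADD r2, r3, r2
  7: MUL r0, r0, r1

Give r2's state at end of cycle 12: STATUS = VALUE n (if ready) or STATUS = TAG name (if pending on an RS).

cycle 1: issue SUB r2<-Add1 // r0:1,r1:2,r2:Add1,r3:6,r4:5
cycle 2: issue ADD r1<-Add2 // r0:1,r1:Add2,r2:Add1,r3:6,r4:5
cycle 3: CDB Add1=-1; issue ADD r2<-Add1 // r0:1,r1:Add2,r2:Add1,r3:6,r4:5
cycle 4: issue MUL r1<-Mul1 // r0:1,r1:Mul1,r2:Add1,r3:6,r4:5
cycle 5: CDB Add2=4; issue ADD r4<-Add2 // r0:1,r1:Mul1,r2:Add1,r3:6,r4:Add2
cycle 6: stall // r0:1,r1:Mul1,r2:Add1,r3:6,r4:Add2
cycle 7: CDB Add1=10; issue SUB r3<-Add1 // r0:1,r1:Mul1,r2:10,r3:Add1,r4:Add2
cycle 8: CDB Add2=10; issue ADD r2<-Add2 // r0:1,r1:Mul1,r2:Add2,r3:Add1,r4:10
cycle 9: CDB Add1=4; issue MUL r0<-Mul2 // r0:Mul2,r1:Mul1,r2:Add2,r3:4,r4:10
cycle 10: CDB Mul1=30 // r0:Mul2,r1:30,r2:Add2,r3:4,r4:10
cycle 11: CDB Add2=14 // r0:Mul2,r1:30,r2:14,r3:4,r4:10
cycle 12: - // r0:Mul2,r1:30,r2:14,r3:4,r4:10

STATUS = VALUE 14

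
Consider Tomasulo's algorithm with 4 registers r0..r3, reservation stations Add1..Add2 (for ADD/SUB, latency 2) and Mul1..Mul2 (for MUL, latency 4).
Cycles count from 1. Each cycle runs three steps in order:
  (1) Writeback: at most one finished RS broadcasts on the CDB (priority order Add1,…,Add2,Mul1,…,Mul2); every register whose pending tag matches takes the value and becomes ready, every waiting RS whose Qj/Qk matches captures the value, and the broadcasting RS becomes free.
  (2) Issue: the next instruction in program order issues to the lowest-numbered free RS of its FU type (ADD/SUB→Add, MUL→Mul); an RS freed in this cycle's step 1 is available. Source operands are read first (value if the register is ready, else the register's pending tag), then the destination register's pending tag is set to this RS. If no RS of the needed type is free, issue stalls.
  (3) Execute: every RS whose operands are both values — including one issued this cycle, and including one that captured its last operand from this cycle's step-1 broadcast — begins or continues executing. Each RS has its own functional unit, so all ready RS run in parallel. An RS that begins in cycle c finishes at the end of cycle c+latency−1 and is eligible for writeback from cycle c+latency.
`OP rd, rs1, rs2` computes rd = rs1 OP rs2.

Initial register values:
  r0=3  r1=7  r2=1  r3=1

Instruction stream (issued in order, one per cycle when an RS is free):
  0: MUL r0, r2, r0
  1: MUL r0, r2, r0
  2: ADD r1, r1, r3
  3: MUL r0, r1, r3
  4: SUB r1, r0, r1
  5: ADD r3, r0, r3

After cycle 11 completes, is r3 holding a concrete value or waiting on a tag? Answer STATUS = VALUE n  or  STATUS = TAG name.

cycle 1: issue MUL r0<-Mul1 // r0:Mul1,r1:7,r2:1,r3:1
cycle 2: issue MUL r0<-Mul2 // r0:Mul2,r1:7,r2:1,r3:1
cycle 3: issue ADD r1<-Add1 // r0:Mul2,r1:Add1,r2:1,r3:1
cycle 4: stall // r0:Mul2,r1:Add1,r2:1,r3:1
cycle 5: CDB Add1=8; stall // r0:Mul2,r1:8,r2:1,r3:1
cycle 6: CDB Mul1=3; issue MUL r0<-Mul1 // r0:Mul1,r1:8,r2:1,r3:1
cycle 7: issue SUB r1<-Add1 // r0:Mul1,r1:Add1,r2:1,r3:1
cycle 8: issue ADD r3<-Add2 // r0:Mul1,r1:Add1,r2:1,r3:Add2
cycle 9: - // r0:Mul1,r1:Add1,r2:1,r3:Add2
cycle 10: CDB Mul1=8 // r0:8,r1:Add1,r2:1,r3:Add2
cycle 11: CDB Mul2=3 // r0:8,r1:Add1,r2:1,r3:Add2

STATUS = TAG Add2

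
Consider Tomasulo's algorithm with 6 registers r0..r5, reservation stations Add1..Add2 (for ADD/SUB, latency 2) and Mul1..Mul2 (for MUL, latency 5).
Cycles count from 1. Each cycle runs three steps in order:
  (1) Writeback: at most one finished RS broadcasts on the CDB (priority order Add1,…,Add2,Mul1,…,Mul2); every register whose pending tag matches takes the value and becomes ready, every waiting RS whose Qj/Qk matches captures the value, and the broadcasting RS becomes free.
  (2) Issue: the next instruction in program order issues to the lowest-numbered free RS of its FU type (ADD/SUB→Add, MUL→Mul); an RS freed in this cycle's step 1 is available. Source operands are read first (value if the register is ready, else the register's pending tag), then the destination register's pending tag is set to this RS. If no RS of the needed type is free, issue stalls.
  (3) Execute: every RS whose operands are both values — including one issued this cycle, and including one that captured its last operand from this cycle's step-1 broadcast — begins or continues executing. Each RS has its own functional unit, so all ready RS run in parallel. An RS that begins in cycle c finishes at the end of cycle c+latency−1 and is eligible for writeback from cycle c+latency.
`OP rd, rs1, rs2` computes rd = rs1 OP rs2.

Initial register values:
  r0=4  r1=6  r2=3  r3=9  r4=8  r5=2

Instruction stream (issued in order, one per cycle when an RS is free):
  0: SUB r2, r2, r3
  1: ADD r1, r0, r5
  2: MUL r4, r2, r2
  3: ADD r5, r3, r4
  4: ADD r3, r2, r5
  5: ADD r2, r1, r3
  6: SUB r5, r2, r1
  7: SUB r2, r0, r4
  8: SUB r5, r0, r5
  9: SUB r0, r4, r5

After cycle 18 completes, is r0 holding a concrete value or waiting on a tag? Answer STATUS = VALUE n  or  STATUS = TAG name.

cycle 1: issue SUB r2<-Add1 // r0:4,r1:6,r2:Add1,r3:9,r4:8,r5:2
cycle 2: issue ADD r1<-Add2 // r0:4,r1:Add2,r2:Add1,r3:9,r4:8,r5:2
cycle 3: CDB Add1=-6; issue MUL r4<-Mul1 // r0:4,r1:Add2,r2:-6,r3:9,r4:Mul1,r5:2
cycle 4: CDB Add2=6; issue ADD r5<-Add1 // r0:4,r1:6,r2:-6,r3:9,r4:Mul1,r5:Add1
cycle 5: issue ADD r3<-Add2 // r0:4,r1:6,r2:-6,r3:Add2,r4:Mul1,r5:Add1
cycle 6: stall // r0:4,r1:6,r2:-6,r3:Add2,r4:Mul1,r5:Add1
cycle 7: stall // r0:4,r1:6,r2:-6,r3:Add2,r4:Mul1,r5:Add1
cycle 8: CDB Mul1=36; stall // r0:4,r1:6,r2:-6,r3:Add2,r4:36,r5:Add1
cycle 9: stall // r0:4,r1:6,r2:-6,r3:Add2,r4:36,r5:Add1
cycle 10: CDB Add1=45; issue ADD r2<-Add1 // r0:4,r1:6,r2:Add1,r3:Add2,r4:36,r5:45
cycle 11: stall // r0:4,r1:6,r2:Add1,r3:Add2,r4:36,r5:45
cycle 12: CDB Add2=39; issue SUB r5<-Add2 // r0:4,r1:6,r2:Add1,r3:39,r4:36,r5:Add2
cycle 13: stall // r0:4,r1:6,r2:Add1,r3:39,r4:36,r5:Add2
cycle 14: CDB Add1=45; issue SUB r2<-Add1 // r0:4,r1:6,r2:Add1,r3:39,r4:36,r5:Add2
cycle 15: stall // r0:4,r1:6,r2:Add1,r3:39,r4:36,r5:Add2
cycle 16: CDB Add1=-32; issue SUB r5<-Add1 // r0:4,r1:6,r2:-32,r3:39,r4:36,r5:Add1
cycle 17: CDB Add2=39; issue SUB r0<-Add2 // r0:Add2,r1:6,r2:-32,r3:39,r4:36,r5:Add1
cycle 18: - // r0:Add2,r1:6,r2:-32,r3:39,r4:36,r5:Add1

STATUS = TAG Add2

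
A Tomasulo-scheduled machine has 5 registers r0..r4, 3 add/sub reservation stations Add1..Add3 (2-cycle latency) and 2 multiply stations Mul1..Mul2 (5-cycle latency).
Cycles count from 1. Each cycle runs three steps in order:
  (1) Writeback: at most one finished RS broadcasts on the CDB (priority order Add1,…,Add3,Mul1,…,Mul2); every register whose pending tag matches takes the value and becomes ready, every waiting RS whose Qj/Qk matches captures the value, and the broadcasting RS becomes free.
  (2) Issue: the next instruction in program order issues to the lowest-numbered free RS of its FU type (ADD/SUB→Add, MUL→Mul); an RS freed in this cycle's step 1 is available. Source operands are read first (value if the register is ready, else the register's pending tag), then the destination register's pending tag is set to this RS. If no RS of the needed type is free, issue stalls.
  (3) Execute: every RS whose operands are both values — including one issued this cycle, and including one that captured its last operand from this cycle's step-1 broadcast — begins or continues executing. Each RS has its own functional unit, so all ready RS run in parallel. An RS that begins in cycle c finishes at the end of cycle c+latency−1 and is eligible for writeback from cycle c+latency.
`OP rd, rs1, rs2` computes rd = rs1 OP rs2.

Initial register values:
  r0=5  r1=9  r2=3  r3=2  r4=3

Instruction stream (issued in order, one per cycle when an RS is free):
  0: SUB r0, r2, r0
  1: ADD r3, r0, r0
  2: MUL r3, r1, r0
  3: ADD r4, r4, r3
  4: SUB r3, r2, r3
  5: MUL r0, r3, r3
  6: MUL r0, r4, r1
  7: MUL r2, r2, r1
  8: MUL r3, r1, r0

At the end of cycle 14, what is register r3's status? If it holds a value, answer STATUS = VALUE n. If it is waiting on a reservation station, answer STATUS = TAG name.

STATUS = VALUE 21

  c1: issue SUB r0<-Add1  regs: r0:Add1,r1:9,r2:3,r3:2,r4:3
  c2: issue ADD r3<-Add2  regs: r0:Add1,r1:9,r2:3,r3:Add2,r4:3
  c3: CDB Add1=-2; issue MUL r3<-Mul1  regs: r0:-2,r1:9,r2:3,r3:Mul1,r4:3
  c4: issue ADD r4<-Add1  regs: r0:-2,r1:9,r2:3,r3:Mul1,r4:Add1
  c5: CDB Add2=-4; issue SUB r3<-Add2  regs: r0:-2,r1:9,r2:3,r3:Add2,r4:Add1
  c6: issue MUL r0<-Mul2  regs: r0:Mul2,r1:9,r2:3,r3:Add2,r4:Add1
  c7: stall  regs: r0:Mul2,r1:9,r2:3,r3:Add2,r4:Add1
  c8: CDB Mul1=-18; issue MUL r0<-Mul1  regs: r0:Mul1,r1:9,r2:3,r3:Add2,r4:Add1
  c9: stall  regs: r0:Mul1,r1:9,r2:3,r3:Add2,r4:Add1
  c10: CDB Add1=-15; stall  regs: r0:Mul1,r1:9,r2:3,r3:Add2,r4:-15
  c11: CDB Add2=21; stall  regs: r0:Mul1,r1:9,r2:3,r3:21,r4:-15
  c12: stall  regs: r0:Mul1,r1:9,r2:3,r3:21,r4:-15
  c13: stall  regs: r0:Mul1,r1:9,r2:3,r3:21,r4:-15
  c14: stall  regs: r0:Mul1,r1:9,r2:3,r3:21,r4:-15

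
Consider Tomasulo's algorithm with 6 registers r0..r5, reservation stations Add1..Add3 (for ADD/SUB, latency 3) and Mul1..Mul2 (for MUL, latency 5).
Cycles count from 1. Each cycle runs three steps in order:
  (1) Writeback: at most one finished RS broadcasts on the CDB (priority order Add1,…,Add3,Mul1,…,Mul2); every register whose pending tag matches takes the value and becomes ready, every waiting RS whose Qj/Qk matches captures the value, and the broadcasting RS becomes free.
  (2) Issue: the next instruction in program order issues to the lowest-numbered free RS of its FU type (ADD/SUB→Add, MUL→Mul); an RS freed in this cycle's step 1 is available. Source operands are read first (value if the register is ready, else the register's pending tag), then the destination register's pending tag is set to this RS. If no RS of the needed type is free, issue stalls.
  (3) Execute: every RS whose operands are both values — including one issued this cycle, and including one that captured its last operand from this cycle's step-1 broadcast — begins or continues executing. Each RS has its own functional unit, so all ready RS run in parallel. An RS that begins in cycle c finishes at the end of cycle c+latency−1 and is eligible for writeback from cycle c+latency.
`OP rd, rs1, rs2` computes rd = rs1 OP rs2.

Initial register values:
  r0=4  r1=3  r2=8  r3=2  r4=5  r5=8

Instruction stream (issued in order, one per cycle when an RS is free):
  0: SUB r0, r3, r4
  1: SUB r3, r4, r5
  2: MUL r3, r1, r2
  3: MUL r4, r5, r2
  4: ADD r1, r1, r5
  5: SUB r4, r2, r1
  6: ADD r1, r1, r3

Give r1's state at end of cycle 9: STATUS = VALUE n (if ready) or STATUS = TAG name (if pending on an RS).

c1: issue SUB r0<-Add1 | r0:Add1,r1:3,r2:8,r3:2,r4:5,r5:8
c2: issue SUB r3<-Add2 | r0:Add1,r1:3,r2:8,r3:Add2,r4:5,r5:8
c3: issue MUL r3<-Mul1 | r0:Add1,r1:3,r2:8,r3:Mul1,r4:5,r5:8
c4: CDB Add1=-3; issue MUL r4<-Mul2 | r0:-3,r1:3,r2:8,r3:Mul1,r4:Mul2,r5:8
c5: CDB Add2=-3; issue ADD r1<-Add1 | r0:-3,r1:Add1,r2:8,r3:Mul1,r4:Mul2,r5:8
c6: issue SUB r4<-Add2 | r0:-3,r1:Add1,r2:8,r3:Mul1,r4:Add2,r5:8
c7: issue ADD r1<-Add3 | r0:-3,r1:Add3,r2:8,r3:Mul1,r4:Add2,r5:8
c8: CDB Add1=11 | r0:-3,r1:Add3,r2:8,r3:Mul1,r4:Add2,r5:8
c9: CDB Mul1=24 | r0:-3,r1:Add3,r2:8,r3:24,r4:Add2,r5:8

STATUS = TAG Add3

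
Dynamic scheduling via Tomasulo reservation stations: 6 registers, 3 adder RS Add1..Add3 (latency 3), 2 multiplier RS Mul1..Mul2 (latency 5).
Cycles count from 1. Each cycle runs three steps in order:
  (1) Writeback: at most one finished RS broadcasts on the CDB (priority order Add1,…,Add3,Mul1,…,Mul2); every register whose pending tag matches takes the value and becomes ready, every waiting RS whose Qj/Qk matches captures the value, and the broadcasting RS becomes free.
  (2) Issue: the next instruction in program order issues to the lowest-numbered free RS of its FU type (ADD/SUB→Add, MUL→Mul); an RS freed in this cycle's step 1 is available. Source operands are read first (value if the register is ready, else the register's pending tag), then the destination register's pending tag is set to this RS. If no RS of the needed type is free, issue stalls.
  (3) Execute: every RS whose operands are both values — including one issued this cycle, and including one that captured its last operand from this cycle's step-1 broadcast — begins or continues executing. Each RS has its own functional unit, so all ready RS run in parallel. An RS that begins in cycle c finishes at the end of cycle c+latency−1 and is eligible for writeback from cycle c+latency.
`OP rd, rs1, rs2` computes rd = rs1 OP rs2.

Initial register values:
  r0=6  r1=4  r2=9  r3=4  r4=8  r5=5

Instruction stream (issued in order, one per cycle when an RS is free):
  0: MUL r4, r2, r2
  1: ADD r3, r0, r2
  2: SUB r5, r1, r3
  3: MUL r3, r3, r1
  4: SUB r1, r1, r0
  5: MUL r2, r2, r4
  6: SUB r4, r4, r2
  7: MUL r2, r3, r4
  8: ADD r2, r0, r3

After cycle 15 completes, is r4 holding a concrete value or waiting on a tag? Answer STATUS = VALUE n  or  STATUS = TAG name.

c1: issue MUL r4<-Mul1 | r0:6,r1:4,r2:9,r3:4,r4:Mul1,r5:5
c2: issue ADD r3<-Add1 | r0:6,r1:4,r2:9,r3:Add1,r4:Mul1,r5:5
c3: issue SUB r5<-Add2 | r0:6,r1:4,r2:9,r3:Add1,r4:Mul1,r5:Add2
c4: issue MUL r3<-Mul2 | r0:6,r1:4,r2:9,r3:Mul2,r4:Mul1,r5:Add2
c5: CDB Add1=15; issue SUB r1<-Add1 | r0:6,r1:Add1,r2:9,r3:Mul2,r4:Mul1,r5:Add2
c6: CDB Mul1=81; issue MUL r2<-Mul1 | r0:6,r1:Add1,r2:Mul1,r3:Mul2,r4:81,r5:Add2
c7: issue SUB r4<-Add3 | r0:6,r1:Add1,r2:Mul1,r3:Mul2,r4:Add3,r5:Add2
c8: CDB Add1=-2; stall | r0:6,r1:-2,r2:Mul1,r3:Mul2,r4:Add3,r5:Add2
c9: CDB Add2=-11; stall | r0:6,r1:-2,r2:Mul1,r3:Mul2,r4:Add3,r5:-11
c10: CDB Mul2=60; issue MUL r2<-Mul2 | r0:6,r1:-2,r2:Mul2,r3:60,r4:Add3,r5:-11
c11: CDB Mul1=729; issue ADD r2<-Add1 | r0:6,r1:-2,r2:Add1,r3:60,r4:Add3,r5:-11
c12: - | r0:6,r1:-2,r2:Add1,r3:60,r4:Add3,r5:-11
c13: - | r0:6,r1:-2,r2:Add1,r3:60,r4:Add3,r5:-11
c14: CDB Add1=66 | r0:6,r1:-2,r2:66,r3:60,r4:Add3,r5:-11
c15: CDB Add3=-648 | r0:6,r1:-2,r2:66,r3:60,r4:-648,r5:-11

STATUS = VALUE -648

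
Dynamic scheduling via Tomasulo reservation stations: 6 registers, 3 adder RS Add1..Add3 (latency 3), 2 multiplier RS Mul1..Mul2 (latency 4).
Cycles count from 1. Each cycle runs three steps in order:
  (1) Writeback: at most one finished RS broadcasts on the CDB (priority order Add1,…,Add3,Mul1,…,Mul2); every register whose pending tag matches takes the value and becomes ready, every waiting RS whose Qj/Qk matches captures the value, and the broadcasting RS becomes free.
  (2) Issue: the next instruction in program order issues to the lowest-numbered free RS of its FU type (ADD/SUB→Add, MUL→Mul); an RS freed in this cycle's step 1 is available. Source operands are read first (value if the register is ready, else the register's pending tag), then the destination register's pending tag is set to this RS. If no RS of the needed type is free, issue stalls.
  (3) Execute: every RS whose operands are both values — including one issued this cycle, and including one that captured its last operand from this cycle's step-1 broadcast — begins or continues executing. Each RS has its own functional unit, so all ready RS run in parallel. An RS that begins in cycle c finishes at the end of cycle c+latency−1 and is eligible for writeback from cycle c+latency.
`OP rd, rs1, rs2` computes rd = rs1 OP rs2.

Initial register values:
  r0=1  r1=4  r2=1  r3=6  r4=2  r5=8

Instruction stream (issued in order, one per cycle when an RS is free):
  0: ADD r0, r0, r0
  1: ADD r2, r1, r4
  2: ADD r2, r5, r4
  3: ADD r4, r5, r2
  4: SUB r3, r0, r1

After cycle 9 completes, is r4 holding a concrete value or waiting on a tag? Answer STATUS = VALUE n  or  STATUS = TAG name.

c1: issue ADD r0<-Add1 | r0:Add1,r1:4,r2:1,r3:6,r4:2,r5:8
c2: issue ADD r2<-Add2 | r0:Add1,r1:4,r2:Add2,r3:6,r4:2,r5:8
c3: issue ADD r2<-Add3 | r0:Add1,r1:4,r2:Add3,r3:6,r4:2,r5:8
c4: CDB Add1=2; issue ADD r4<-Add1 | r0:2,r1:4,r2:Add3,r3:6,r4:Add1,r5:8
c5: CDB Add2=6; issue SUB r3<-Add2 | r0:2,r1:4,r2:Add3,r3:Add2,r4:Add1,r5:8
c6: CDB Add3=10 | r0:2,r1:4,r2:10,r3:Add2,r4:Add1,r5:8
c7: - | r0:2,r1:4,r2:10,r3:Add2,r4:Add1,r5:8
c8: CDB Add2=-2 | r0:2,r1:4,r2:10,r3:-2,r4:Add1,r5:8
c9: CDB Add1=18 | r0:2,r1:4,r2:10,r3:-2,r4:18,r5:8

STATUS = VALUE 18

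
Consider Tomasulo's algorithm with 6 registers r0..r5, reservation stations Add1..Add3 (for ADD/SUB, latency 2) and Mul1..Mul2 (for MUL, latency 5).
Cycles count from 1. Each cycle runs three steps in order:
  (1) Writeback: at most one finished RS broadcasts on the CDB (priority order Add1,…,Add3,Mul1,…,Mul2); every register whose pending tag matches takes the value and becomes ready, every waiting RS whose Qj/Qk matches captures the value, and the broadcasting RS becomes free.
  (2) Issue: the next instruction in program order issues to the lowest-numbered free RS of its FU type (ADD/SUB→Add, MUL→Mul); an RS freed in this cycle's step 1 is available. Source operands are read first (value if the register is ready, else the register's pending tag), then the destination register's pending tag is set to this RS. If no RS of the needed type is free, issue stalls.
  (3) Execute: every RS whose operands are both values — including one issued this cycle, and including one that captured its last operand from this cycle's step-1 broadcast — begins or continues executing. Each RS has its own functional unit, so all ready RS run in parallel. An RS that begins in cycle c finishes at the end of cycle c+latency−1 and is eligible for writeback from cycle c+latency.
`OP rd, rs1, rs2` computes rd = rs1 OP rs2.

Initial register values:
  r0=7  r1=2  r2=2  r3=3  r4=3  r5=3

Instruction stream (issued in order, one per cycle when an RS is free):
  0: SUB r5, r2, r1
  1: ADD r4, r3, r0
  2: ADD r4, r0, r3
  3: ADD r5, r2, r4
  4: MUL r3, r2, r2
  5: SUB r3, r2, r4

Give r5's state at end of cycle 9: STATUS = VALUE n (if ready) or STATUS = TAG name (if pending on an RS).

STATUS = VALUE 12

  c1: issue SUB r5<-Add1  regs: r0:7,r1:2,r2:2,r3:3,r4:3,r5:Add1
  c2: issue ADD r4<-Add2  regs: r0:7,r1:2,r2:2,r3:3,r4:Add2,r5:Add1
  c3: CDB Add1=0; issue ADD r4<-Add1  regs: r0:7,r1:2,r2:2,r3:3,r4:Add1,r5:0
  c4: CDB Add2=10; issue ADD r5<-Add2  regs: r0:7,r1:2,r2:2,r3:3,r4:Add1,r5:Add2
  c5: CDB Add1=10; issue MUL r3<-Mul1  regs: r0:7,r1:2,r2:2,r3:Mul1,r4:10,r5:Add2
  c6: issue SUB r3<-Add1  regs: r0:7,r1:2,r2:2,r3:Add1,r4:10,r5:Add2
  c7: CDB Add2=12  regs: r0:7,r1:2,r2:2,r3:Add1,r4:10,r5:12
  c8: CDB Add1=-8  regs: r0:7,r1:2,r2:2,r3:-8,r4:10,r5:12
  c9: -  regs: r0:7,r1:2,r2:2,r3:-8,r4:10,r5:12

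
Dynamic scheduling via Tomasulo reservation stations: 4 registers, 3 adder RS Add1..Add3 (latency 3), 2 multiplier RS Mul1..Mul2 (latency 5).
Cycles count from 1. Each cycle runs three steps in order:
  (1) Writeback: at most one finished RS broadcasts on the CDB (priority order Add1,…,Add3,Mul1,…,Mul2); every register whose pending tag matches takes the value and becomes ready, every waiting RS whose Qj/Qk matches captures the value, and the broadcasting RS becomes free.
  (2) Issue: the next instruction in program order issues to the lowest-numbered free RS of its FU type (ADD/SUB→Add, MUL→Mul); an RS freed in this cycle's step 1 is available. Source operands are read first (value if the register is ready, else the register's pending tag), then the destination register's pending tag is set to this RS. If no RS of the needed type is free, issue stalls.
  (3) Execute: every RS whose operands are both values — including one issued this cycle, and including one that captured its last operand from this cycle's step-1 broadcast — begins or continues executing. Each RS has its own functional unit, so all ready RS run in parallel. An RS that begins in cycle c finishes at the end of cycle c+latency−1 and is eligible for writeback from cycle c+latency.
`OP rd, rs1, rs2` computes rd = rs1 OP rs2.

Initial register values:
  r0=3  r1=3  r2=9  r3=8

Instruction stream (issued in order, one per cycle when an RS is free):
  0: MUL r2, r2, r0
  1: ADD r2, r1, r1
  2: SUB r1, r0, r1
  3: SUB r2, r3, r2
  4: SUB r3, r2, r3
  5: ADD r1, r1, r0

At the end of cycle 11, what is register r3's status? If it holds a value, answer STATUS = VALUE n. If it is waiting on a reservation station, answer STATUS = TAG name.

STATUS = VALUE -6

c1: issue MUL r2<-Mul1 | r0:3,r1:3,r2:Mul1,r3:8
c2: issue ADD r2<-Add1 | r0:3,r1:3,r2:Add1,r3:8
c3: issue SUB r1<-Add2 | r0:3,r1:Add2,r2:Add1,r3:8
c4: issue SUB r2<-Add3 | r0:3,r1:Add2,r2:Add3,r3:8
c5: CDB Add1=6; issue SUB r3<-Add1 | r0:3,r1:Add2,r2:Add3,r3:Add1
c6: CDB Add2=0; issue ADD r1<-Add2 | r0:3,r1:Add2,r2:Add3,r3:Add1
c7: CDB Mul1=27 | r0:3,r1:Add2,r2:Add3,r3:Add1
c8: CDB Add3=2 | r0:3,r1:Add2,r2:2,r3:Add1
c9: CDB Add2=3 | r0:3,r1:3,r2:2,r3:Add1
c10: - | r0:3,r1:3,r2:2,r3:Add1
c11: CDB Add1=-6 | r0:3,r1:3,r2:2,r3:-6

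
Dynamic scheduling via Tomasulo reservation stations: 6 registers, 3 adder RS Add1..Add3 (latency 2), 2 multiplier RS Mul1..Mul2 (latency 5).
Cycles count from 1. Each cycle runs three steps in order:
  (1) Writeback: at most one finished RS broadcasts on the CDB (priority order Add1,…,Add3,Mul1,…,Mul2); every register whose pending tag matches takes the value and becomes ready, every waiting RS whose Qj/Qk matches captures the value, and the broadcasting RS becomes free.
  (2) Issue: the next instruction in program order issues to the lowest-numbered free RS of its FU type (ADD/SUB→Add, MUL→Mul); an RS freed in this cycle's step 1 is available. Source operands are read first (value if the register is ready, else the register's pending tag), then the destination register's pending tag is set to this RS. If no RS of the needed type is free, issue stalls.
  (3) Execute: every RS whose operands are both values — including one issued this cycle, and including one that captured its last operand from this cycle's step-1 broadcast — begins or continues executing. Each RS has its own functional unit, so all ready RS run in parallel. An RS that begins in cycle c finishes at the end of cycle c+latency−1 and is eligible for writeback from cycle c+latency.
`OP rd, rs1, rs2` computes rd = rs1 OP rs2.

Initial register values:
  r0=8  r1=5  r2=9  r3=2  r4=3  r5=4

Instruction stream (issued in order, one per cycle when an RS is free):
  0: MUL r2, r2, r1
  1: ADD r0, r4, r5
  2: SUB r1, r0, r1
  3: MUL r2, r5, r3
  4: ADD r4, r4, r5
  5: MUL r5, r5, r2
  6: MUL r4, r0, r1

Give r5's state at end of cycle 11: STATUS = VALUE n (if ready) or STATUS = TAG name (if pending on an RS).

STATUS = TAG Mul1

c1: issue MUL r2<-Mul1 | r0:8,r1:5,r2:Mul1,r3:2,r4:3,r5:4
c2: issue ADD r0<-Add1 | r0:Add1,r1:5,r2:Mul1,r3:2,r4:3,r5:4
c3: issue SUB r1<-Add2 | r0:Add1,r1:Add2,r2:Mul1,r3:2,r4:3,r5:4
c4: CDB Add1=7; issue MUL r2<-Mul2 | r0:7,r1:Add2,r2:Mul2,r3:2,r4:3,r5:4
c5: issue ADD r4<-Add1 | r0:7,r1:Add2,r2:Mul2,r3:2,r4:Add1,r5:4
c6: CDB Add2=2; stall | r0:7,r1:2,r2:Mul2,r3:2,r4:Add1,r5:4
c7: CDB Add1=7; stall | r0:7,r1:2,r2:Mul2,r3:2,r4:7,r5:4
c8: CDB Mul1=45; issue MUL r5<-Mul1 | r0:7,r1:2,r2:Mul2,r3:2,r4:7,r5:Mul1
c9: CDB Mul2=8; issue MUL r4<-Mul2 | r0:7,r1:2,r2:8,r3:2,r4:Mul2,r5:Mul1
c10: - | r0:7,r1:2,r2:8,r3:2,r4:Mul2,r5:Mul1
c11: - | r0:7,r1:2,r2:8,r3:2,r4:Mul2,r5:Mul1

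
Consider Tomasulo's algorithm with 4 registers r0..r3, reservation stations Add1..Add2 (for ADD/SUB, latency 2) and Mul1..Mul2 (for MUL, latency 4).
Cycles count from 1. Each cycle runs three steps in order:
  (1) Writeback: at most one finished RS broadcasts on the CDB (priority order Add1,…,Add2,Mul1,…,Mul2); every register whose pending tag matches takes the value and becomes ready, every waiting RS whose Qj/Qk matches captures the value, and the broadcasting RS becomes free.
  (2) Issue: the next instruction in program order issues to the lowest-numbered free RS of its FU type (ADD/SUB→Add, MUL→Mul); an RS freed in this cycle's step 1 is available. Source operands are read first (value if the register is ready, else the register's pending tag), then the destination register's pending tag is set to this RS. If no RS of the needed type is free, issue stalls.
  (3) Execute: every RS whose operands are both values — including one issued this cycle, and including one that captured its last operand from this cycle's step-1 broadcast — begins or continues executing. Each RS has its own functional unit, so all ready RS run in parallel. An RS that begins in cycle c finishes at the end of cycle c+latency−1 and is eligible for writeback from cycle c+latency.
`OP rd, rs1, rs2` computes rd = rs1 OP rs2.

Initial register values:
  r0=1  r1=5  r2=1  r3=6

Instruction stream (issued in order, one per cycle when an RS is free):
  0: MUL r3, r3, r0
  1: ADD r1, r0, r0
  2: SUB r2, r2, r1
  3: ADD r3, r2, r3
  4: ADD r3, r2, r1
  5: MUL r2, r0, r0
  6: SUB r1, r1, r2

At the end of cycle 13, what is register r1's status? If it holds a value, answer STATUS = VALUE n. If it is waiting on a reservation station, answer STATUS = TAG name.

STATUS = VALUE 1

c1: issue MUL r3<-Mul1 | r0:1,r1:5,r2:1,r3:Mul1
c2: issue ADD r1<-Add1 | r0:1,r1:Add1,r2:1,r3:Mul1
c3: issue SUB r2<-Add2 | r0:1,r1:Add1,r2:Add2,r3:Mul1
c4: CDB Add1=2; issue ADD r3<-Add1 | r0:1,r1:2,r2:Add2,r3:Add1
c5: CDB Mul1=6; stall | r0:1,r1:2,r2:Add2,r3:Add1
c6: CDB Add2=-1; issue ADD r3<-Add2 | r0:1,r1:2,r2:-1,r3:Add2
c7: issue MUL r2<-Mul1 | r0:1,r1:2,r2:Mul1,r3:Add2
c8: CDB Add1=5; issue SUB r1<-Add1 | r0:1,r1:Add1,r2:Mul1,r3:Add2
c9: CDB Add2=1 | r0:1,r1:Add1,r2:Mul1,r3:1
c10: - | r0:1,r1:Add1,r2:Mul1,r3:1
c11: CDB Mul1=1 | r0:1,r1:Add1,r2:1,r3:1
c12: - | r0:1,r1:Add1,r2:1,r3:1
c13: CDB Add1=1 | r0:1,r1:1,r2:1,r3:1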